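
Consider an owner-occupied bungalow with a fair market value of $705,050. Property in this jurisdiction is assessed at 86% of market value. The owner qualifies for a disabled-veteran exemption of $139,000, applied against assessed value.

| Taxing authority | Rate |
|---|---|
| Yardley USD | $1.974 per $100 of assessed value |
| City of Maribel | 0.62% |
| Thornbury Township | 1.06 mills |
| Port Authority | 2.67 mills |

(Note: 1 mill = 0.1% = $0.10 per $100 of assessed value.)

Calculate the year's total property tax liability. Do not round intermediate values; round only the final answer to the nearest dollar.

Assessed value = $705,050 × 0.86 = $606,343
Taxable value = $606,343 − $139,000 = $467,343
Yardley USD: $467,343 × 0.01974 = $9,225.35082
City of Maribel: $467,343 × 0.0062 = $2,897.5266
Thornbury Township: $467,343 × 0.00106 = $495.38358
Port Authority: $467,343 × 0.00267 = $1,247.80581
Total = $13,866.06681

$13,866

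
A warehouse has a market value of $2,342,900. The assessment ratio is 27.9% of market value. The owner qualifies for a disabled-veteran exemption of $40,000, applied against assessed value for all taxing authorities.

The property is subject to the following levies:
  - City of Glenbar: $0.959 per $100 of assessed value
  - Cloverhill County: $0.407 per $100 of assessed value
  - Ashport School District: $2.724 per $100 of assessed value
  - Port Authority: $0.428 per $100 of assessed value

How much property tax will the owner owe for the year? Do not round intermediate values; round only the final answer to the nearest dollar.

$27,726

Assessed value = $2,342,900 × 0.279 = $653,669.1
Taxable value = $653,669.1 − $40,000 = $613,669.1
City of Glenbar: $613,669.1 × 0.00959 = $5,885.086669
Cloverhill County: $613,669.1 × 0.00407 = $2,497.633237
Ashport School District: $613,669.1 × 0.02724 = $16,716.346284
Port Authority: $613,669.1 × 0.00428 = $2,626.503748
Total = $5,885.086669 + $2,497.633237 + $16,716.346284 + $2,626.503748 = $27,725.569938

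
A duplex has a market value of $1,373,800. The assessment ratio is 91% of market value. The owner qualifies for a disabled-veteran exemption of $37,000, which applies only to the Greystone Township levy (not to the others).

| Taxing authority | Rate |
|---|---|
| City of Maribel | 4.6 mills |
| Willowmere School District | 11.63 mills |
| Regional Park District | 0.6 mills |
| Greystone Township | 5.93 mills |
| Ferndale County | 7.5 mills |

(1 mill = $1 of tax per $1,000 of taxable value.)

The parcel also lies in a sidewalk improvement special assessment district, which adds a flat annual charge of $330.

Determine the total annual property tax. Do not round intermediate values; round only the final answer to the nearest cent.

$37,940.37

Assessed value = $1,373,800 × 0.91 = $1,250,158
City of Maribel: $1,250,158 × 0.0046 = $5,750.7268
Willowmere School District: $1,250,158 × 0.01163 = $14,539.33754
Regional Park District: $1,250,158 × 0.0006 = $750.0948
Greystone Township: ($1,250,158 − $37,000) × 0.00593 = $1,213,158 × 0.00593 = $7,194.02694
Ferndale County: $1,250,158 × 0.0075 = $9,376.185
Levies subtotal = $37,610.37108
Total = $37,610.37108 + $330 = $37,940.37108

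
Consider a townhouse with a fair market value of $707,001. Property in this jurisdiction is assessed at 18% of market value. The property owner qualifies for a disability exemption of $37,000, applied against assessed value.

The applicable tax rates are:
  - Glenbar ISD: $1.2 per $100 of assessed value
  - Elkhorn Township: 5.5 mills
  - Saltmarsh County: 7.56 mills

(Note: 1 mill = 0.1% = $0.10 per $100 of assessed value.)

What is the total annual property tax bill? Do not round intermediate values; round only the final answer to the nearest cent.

$2,261.92

Assessed value = $707,001 × 0.18 = $127,260.18
Taxable value = $127,260.18 − $37,000 = $90,260.18
Glenbar ISD: $90,260.18 × 0.012 = $1,083.12216
Elkhorn Township: $90,260.18 × 0.0055 = $496.43099
Saltmarsh County: $90,260.18 × 0.00756 = $682.3669608
Total = $2,261.9201108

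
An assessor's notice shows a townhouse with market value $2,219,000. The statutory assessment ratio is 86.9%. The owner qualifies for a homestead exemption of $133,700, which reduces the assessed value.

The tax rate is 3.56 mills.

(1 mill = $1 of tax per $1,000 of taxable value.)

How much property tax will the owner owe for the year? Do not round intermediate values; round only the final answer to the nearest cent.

Assessed value = $2,219,000 × 0.869 = $1,928,311
Taxable value = $1,928,311 − $133,700 = $1,794,611
Tax = $1,794,611 × 0.00356 = $6,388.81516

$6,388.82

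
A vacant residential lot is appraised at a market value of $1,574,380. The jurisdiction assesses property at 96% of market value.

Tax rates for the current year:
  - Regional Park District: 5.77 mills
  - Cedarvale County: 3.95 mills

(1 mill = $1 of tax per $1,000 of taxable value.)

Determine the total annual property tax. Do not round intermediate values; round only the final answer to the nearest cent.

$14,690.85

Assessed value = $1,574,380 × 0.96 = $1,511,404.8
Regional Park District: $1,511,404.8 × 0.00577 = $8,720.805696
Cedarvale County: $1,511,404.8 × 0.00395 = $5,970.04896
Total = $8,720.805696 + $5,970.04896 = $14,690.854656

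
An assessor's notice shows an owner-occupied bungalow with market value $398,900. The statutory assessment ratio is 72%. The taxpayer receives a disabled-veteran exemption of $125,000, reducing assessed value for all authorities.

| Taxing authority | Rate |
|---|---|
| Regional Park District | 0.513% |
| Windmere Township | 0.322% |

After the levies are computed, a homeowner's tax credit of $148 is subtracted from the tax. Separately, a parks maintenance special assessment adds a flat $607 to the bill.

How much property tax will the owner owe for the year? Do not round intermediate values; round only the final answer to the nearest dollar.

Assessed value = $398,900 × 0.72 = $287,208
Taxable value = $287,208 − $125,000 = $162,208
Regional Park District: $162,208 × 0.00513 = $832.12704
Windmere Township: $162,208 × 0.00322 = $522.30976
Levies subtotal = $1,354.4368
After credit = $1,354.4368 − $148 = $1,206.4368
Total = $1,206.4368 + $607 = $1,813.4368

$1,813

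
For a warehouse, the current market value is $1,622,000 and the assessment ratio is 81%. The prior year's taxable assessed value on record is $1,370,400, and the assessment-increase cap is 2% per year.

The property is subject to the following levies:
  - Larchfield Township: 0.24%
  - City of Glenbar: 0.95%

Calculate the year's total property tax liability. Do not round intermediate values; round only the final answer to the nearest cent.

Uncapped assessed value = $1,622,000 × 0.81 = $1,313,820
Cap limit = $1,370,400 × 1.02 = $1,397,808
Taxable assessed value = min($1,313,820, $1,397,808) = $1,313,820 (cap does not bind)
Larchfield Township: $1,313,820 × 0.0024 = $3,153.168
City of Glenbar: $1,313,820 × 0.0095 = $12,481.29
Total = $15,634.458

$15,634.46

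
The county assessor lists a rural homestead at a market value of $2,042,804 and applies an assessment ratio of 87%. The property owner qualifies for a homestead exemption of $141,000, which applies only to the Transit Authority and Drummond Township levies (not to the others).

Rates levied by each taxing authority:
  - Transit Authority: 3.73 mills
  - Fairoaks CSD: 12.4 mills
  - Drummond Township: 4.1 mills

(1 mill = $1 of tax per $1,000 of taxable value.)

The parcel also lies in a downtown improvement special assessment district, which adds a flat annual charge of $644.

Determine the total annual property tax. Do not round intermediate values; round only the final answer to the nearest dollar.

Assessed value = $2,042,804 × 0.87 = $1,777,239.48
Transit Authority: ($1,777,239.48 − $141,000) × 0.00373 = $1,636,239.48 × 0.00373 = $6,103.1732604
Fairoaks CSD: $1,777,239.48 × 0.0124 = $22,037.769552
Drummond Township: ($1,777,239.48 − $141,000) × 0.0041 = $1,636,239.48 × 0.0041 = $6,708.581868
Levies subtotal = $34,849.5246804
Total = $34,849.5246804 + $644 = $35,493.5246804

$35,494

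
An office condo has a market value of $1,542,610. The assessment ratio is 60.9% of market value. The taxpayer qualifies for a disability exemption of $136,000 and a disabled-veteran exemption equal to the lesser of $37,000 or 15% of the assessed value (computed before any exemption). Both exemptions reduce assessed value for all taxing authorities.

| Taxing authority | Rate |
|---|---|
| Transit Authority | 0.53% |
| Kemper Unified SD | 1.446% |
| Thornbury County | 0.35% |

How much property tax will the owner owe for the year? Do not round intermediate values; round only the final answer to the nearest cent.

Assessed value = $1,542,610 × 0.609 = $939,449.49
Disabled-veteran exemption = min($37,000, 15% × $939,449.49) = min($37,000, $140,917.4235) = $37,000 (dollar cap binds)
Taxable value = $939,449.49 − $136,000 − $37,000 = $766,449.49
Transit Authority: $766,449.49 × 0.0053 = $4,062.182297
Kemper Unified SD: $766,449.49 × 0.01446 = $11,082.8596254
Thornbury County: $766,449.49 × 0.0035 = $2,682.573215
Total = $17,827.6151374

$17,827.62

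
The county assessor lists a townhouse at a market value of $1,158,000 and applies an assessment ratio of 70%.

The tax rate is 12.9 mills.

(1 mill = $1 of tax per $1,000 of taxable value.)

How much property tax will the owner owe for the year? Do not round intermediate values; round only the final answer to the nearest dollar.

$10,457

Assessed value = $1,158,000 × 0.7 = $810,600
Tax = $810,600 × 0.0129 = $10,456.74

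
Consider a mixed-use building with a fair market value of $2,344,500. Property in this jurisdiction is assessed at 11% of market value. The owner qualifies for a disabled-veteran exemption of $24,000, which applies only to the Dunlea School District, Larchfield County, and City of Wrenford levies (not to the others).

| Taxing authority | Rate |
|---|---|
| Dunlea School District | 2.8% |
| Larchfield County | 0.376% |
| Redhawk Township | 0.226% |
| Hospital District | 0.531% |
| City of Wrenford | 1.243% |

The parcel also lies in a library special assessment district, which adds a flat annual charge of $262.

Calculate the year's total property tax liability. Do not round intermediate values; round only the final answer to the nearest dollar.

Assessed value = $2,344,500 × 0.11 = $257,895
Dunlea School District: ($257,895 − $24,000) × 0.028 = $233,895 × 0.028 = $6,549.06
Larchfield County: ($257,895 − $24,000) × 0.00376 = $233,895 × 0.00376 = $879.4452
Redhawk Township: $257,895 × 0.00226 = $582.8427
Hospital District: $257,895 × 0.00531 = $1,369.42245
City of Wrenford: ($257,895 − $24,000) × 0.01243 = $233,895 × 0.01243 = $2,907.31485
Levies subtotal = $12,288.0852
Total = $12,288.0852 + $262 = $12,550.0852

$12,550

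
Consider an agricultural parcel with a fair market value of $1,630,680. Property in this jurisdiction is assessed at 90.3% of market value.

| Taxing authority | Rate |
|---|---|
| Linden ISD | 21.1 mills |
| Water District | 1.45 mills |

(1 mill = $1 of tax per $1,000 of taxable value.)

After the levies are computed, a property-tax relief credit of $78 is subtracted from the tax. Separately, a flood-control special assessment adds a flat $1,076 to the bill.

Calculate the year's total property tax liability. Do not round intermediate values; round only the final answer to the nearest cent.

$34,202.97

Assessed value = $1,630,680 × 0.903 = $1,472,504.04
Linden ISD: $1,472,504.04 × 0.0211 = $31,069.835244
Water District: $1,472,504.04 × 0.00145 = $2,135.130858
Levies subtotal = $33,204.966102
After credit = $33,204.966102 − $78 = $33,126.966102
Total = $33,126.966102 + $1,076 = $34,202.966102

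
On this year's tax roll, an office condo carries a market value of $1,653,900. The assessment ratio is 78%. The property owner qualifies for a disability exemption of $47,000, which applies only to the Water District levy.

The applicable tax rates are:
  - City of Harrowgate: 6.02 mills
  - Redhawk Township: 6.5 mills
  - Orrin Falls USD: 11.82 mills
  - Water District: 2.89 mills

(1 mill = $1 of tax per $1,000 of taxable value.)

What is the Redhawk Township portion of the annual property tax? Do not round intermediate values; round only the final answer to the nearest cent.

Assessed value = $1,653,900 × 0.78 = $1,290,042
Redhawk Township taxable value = $1,290,042 (exemption does not apply)
Redhawk Township levy = $1,290,042 × 0.0065 = $8,385.273

$8,385.27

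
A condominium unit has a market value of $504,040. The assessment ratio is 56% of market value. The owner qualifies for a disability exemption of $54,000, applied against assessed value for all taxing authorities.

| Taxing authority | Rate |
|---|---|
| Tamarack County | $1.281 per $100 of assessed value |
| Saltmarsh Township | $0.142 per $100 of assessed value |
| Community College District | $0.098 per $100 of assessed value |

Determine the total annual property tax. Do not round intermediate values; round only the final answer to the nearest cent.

$3,471.87

Assessed value = $504,040 × 0.56 = $282,262.4
Taxable value = $282,262.4 − $54,000 = $228,262.4
Tamarack County: $228,262.4 × 0.01281 = $2,924.041344
Saltmarsh Township: $228,262.4 × 0.00142 = $324.132608
Community College District: $228,262.4 × 0.00098 = $223.697152
Total = $2,924.041344 + $324.132608 + $223.697152 = $3,471.871104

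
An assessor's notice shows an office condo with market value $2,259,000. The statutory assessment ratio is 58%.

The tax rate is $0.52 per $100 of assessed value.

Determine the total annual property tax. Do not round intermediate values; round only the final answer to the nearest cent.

$6,813.14

Assessed value = $2,259,000 × 0.58 = $1,310,220
Tax = $1,310,220 × 0.0052 = $6,813.144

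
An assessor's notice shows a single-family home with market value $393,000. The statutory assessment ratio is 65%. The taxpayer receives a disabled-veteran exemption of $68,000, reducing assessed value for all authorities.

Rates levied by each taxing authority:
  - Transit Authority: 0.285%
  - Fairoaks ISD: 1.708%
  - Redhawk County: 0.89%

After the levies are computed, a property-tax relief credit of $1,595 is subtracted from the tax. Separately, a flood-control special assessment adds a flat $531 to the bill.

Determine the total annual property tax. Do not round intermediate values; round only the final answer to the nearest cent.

Assessed value = $393,000 × 0.65 = $255,450
Taxable value = $255,450 − $68,000 = $187,450
Transit Authority: $187,450 × 0.00285 = $534.2325
Fairoaks ISD: $187,450 × 0.01708 = $3,201.646
Redhawk County: $187,450 × 0.0089 = $1,668.305
Levies subtotal = $5,404.1835
After credit = $5,404.1835 − $1,595 = $3,809.1835
Total = $3,809.1835 + $531 = $4,340.1835

$4,340.18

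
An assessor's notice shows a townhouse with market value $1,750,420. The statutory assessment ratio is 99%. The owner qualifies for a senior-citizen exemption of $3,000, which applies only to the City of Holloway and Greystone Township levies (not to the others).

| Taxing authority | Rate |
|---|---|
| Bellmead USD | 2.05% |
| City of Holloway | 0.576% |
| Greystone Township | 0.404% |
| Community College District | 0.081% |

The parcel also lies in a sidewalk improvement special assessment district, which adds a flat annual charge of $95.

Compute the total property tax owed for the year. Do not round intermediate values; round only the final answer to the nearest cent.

Assessed value = $1,750,420 × 0.99 = $1,732,915.8
Bellmead USD: $1,732,915.8 × 0.0205 = $35,524.7739
City of Holloway: ($1,732,915.8 − $3,000) × 0.00576 = $1,729,915.8 × 0.00576 = $9,964.315008
Greystone Township: ($1,732,915.8 − $3,000) × 0.00404 = $1,729,915.8 × 0.00404 = $6,988.859832
Community College District: $1,732,915.8 × 0.00081 = $1,403.661798
Levies subtotal = $53,881.610538
Total = $53,881.610538 + $95 = $53,976.610538

$53,976.61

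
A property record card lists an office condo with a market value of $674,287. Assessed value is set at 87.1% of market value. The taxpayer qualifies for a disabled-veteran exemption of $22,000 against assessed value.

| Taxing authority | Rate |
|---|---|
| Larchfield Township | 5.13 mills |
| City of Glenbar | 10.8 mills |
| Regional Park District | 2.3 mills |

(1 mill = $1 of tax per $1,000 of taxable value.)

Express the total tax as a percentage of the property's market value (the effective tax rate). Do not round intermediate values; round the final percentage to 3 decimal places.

1.528%

Assessed value = $674,287 × 0.871 = $587,303.977
Taxable value = $587,303.977 − $22,000 = $565,303.977
Larchfield Township: $565,303.977 × 0.00513 = $2,900.00940201
City of Glenbar: $565,303.977 × 0.0108 = $6,105.2829516
Regional Park District: $565,303.977 × 0.0023 = $1,300.1991471
Total tax = $10,305.49150071
Effective rate = $10,305.49150071 ÷ $674,287 = 1.528% of market value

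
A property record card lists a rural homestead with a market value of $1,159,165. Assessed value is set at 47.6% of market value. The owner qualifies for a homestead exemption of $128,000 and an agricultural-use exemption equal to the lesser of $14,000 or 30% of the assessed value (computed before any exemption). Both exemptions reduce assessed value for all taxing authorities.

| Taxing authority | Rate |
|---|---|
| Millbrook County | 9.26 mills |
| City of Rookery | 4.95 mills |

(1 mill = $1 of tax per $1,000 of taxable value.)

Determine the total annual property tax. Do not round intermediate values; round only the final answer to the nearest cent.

$5,822.73

Assessed value = $1,159,165 × 0.476 = $551,762.54
Agricultural-use exemption = min($14,000, 30% × $551,762.54) = min($14,000, $165,528.762) = $14,000 (dollar cap binds)
Taxable value = $551,762.54 − $128,000 − $14,000 = $409,762.54
Millbrook County: $409,762.54 × 0.00926 = $3,794.4011204
City of Rookery: $409,762.54 × 0.00495 = $2,028.324573
Total = $5,822.7256934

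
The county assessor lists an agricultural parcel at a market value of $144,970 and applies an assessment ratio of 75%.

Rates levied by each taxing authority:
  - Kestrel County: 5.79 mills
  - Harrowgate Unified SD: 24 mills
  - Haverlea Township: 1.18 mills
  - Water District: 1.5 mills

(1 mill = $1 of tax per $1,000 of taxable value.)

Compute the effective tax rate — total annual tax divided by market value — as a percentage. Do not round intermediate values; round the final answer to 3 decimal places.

2.435%

Assessed value = $144,970 × 0.75 = $108,727.5
Kestrel County: $108,727.5 × 0.00579 = $629.532225
Harrowgate Unified SD: $108,727.5 × 0.024 = $2,609.46
Haverlea Township: $108,727.5 × 0.00118 = $128.29845
Water District: $108,727.5 × 0.0015 = $163.09125
Total tax = $3,530.381925
Effective rate = $3,530.381925 ÷ $144,970 = 2.435% of market value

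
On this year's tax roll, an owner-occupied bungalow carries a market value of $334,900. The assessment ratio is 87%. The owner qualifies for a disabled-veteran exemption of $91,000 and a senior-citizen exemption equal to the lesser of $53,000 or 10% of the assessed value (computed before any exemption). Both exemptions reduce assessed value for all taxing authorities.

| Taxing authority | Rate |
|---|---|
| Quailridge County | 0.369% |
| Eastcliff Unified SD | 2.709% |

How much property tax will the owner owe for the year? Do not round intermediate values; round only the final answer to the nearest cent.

$5,270.36

Assessed value = $334,900 × 0.87 = $291,363
Senior-citizen exemption = min($53,000, 10% × $291,363) = min($53,000, $29,136.3) = $29,136.3 (percentage binds)
Taxable value = $291,363 − $91,000 − $29,136.3 = $171,226.7
Quailridge County: $171,226.7 × 0.00369 = $631.826523
Eastcliff Unified SD: $171,226.7 × 0.02709 = $4,638.531303
Total = $5,270.357826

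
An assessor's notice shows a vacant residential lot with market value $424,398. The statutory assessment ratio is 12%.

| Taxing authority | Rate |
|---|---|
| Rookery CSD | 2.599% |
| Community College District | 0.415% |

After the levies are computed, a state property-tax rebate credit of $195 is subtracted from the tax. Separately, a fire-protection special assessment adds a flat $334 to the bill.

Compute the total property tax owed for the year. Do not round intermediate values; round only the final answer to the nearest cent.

$1,673.96

Assessed value = $424,398 × 0.12 = $50,927.76
Rookery CSD: $50,927.76 × 0.02599 = $1,323.6124824
Community College District: $50,927.76 × 0.00415 = $211.350204
Levies subtotal = $1,534.9626864
After credit = $1,534.9626864 − $195 = $1,339.9626864
Total = $1,339.9626864 + $334 = $1,673.9626864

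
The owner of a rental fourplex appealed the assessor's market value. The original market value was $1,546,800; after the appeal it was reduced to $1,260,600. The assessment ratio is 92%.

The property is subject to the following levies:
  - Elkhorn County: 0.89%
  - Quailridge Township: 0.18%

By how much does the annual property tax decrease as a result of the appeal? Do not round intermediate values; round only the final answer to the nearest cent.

$2,817.35

Old assessed value = $1,546,800 × 0.92 = $1,423,056
New assessed value = $1,260,600 × 0.92 = $1,159,752
Combined rate = 0.0089 + 0.0018 = 0.0107
Old tax = $1,423,056 × 0.0107 = $15,226.6992
New tax = $1,159,752 × 0.0107 = $12,409.3464
Reduction = $15,226.6992 − $12,409.3464 = $2,817.3528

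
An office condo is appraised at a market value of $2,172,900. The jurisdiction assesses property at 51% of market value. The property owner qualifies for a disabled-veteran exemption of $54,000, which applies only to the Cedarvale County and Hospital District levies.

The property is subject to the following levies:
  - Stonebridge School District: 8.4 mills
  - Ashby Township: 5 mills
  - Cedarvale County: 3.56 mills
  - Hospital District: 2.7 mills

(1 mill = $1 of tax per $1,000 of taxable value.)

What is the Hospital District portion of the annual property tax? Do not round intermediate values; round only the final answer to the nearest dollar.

$2,846

Assessed value = $2,172,900 × 0.51 = $1,108,179
Hospital District taxable value = $1,108,179 − $54,000 = $1,054,179
Hospital District levy = $1,054,179 × 0.0027 = $2,846.2833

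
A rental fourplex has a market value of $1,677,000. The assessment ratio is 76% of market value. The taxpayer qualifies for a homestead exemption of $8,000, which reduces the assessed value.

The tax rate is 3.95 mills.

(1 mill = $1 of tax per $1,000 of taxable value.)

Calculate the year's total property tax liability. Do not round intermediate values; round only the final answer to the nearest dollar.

$5,003

Assessed value = $1,677,000 × 0.76 = $1,274,520
Taxable value = $1,274,520 − $8,000 = $1,266,520
Tax = $1,266,520 × 0.00395 = $5,002.754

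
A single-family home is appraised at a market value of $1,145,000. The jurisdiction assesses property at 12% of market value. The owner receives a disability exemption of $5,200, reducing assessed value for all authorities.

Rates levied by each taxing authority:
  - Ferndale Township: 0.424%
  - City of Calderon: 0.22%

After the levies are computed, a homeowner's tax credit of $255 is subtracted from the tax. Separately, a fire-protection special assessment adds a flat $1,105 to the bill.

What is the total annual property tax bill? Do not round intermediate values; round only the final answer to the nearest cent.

$1,701.37

Assessed value = $1,145,000 × 0.12 = $137,400
Taxable value = $137,400 − $5,200 = $132,200
Ferndale Township: $132,200 × 0.00424 = $560.528
City of Calderon: $132,200 × 0.0022 = $290.84
Levies subtotal = $851.368
After credit = $851.368 − $255 = $596.368
Total = $596.368 + $1,105 = $1,701.368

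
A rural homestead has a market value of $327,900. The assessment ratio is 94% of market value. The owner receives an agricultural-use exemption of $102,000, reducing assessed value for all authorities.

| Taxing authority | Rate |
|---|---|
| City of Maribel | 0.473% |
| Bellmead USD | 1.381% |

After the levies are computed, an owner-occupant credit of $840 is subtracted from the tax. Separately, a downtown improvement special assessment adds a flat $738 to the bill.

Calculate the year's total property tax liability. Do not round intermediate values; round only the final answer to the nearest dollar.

$3,721

Assessed value = $327,900 × 0.94 = $308,226
Taxable value = $308,226 − $102,000 = $206,226
City of Maribel: $206,226 × 0.00473 = $975.44898
Bellmead USD: $206,226 × 0.01381 = $2,847.98106
Levies subtotal = $3,823.43004
After credit = $3,823.43004 − $840 = $2,983.43004
Total = $2,983.43004 + $738 = $3,721.43004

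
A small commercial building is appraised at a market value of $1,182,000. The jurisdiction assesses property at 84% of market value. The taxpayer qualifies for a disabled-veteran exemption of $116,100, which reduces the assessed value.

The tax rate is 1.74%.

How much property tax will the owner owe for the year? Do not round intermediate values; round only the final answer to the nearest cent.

$15,255.97

Assessed value = $1,182,000 × 0.84 = $992,880
Taxable value = $992,880 − $116,100 = $876,780
Tax = $876,780 × 0.0174 = $15,255.972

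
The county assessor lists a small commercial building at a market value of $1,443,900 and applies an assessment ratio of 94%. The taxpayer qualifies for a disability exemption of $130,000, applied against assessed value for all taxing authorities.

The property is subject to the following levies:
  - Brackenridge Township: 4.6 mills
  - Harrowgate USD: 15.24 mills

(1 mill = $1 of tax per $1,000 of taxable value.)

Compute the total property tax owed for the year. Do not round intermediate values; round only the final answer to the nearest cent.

Assessed value = $1,443,900 × 0.94 = $1,357,266
Taxable value = $1,357,266 − $130,000 = $1,227,266
Brackenridge Township: $1,227,266 × 0.0046 = $5,645.4236
Harrowgate USD: $1,227,266 × 0.01524 = $18,703.53384
Total = $5,645.4236 + $18,703.53384 = $24,348.95744

$24,348.96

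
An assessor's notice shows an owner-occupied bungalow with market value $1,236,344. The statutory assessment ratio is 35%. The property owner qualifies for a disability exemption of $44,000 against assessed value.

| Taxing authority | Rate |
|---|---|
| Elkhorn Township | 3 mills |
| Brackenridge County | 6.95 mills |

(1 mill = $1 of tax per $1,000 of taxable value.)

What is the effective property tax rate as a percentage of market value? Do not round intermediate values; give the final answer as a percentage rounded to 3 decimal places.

Assessed value = $1,236,344 × 0.35 = $432,720.4
Taxable value = $432,720.4 − $44,000 = $388,720.4
Elkhorn Township: $388,720.4 × 0.003 = $1,166.1612
Brackenridge County: $388,720.4 × 0.00695 = $2,701.60678
Total tax = $3,867.76798
Effective rate = $3,867.76798 ÷ $1,236,344 = 0.313% of market value

0.313%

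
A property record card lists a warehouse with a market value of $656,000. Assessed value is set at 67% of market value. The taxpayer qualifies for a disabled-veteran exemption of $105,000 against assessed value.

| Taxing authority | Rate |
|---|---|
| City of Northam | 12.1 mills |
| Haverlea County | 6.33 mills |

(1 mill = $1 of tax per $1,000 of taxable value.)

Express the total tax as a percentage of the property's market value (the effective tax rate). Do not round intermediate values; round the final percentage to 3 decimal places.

0.940%

Assessed value = $656,000 × 0.67 = $439,520
Taxable value = $439,520 − $105,000 = $334,520
City of Northam: $334,520 × 0.0121 = $4,047.692
Haverlea County: $334,520 × 0.00633 = $2,117.5116
Total tax = $6,165.2036
Effective rate = $6,165.2036 ÷ $656,000 = 0.940% of market value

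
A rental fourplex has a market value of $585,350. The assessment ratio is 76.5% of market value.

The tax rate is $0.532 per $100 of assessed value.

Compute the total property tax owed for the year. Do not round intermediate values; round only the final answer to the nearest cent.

Assessed value = $585,350 × 0.765 = $447,792.75
Tax = $447,792.75 × 0.00532 = $2,382.25743

$2,382.26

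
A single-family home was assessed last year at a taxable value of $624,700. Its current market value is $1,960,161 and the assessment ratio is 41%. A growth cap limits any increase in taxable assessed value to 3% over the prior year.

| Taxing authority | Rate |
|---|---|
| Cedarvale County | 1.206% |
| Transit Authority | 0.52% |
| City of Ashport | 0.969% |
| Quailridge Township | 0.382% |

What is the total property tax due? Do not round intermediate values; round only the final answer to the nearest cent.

$19,798.68

Uncapped assessed value = $1,960,161 × 0.41 = $803,666.01
Cap limit = $624,700 × 1.03 = $643,441
Taxable assessed value = min($803,666.01, $643,441) = $643,441 (cap binds)
Cedarvale County: $643,441 × 0.01206 = $7,759.89846
Transit Authority: $643,441 × 0.0052 = $3,345.8932
City of Ashport: $643,441 × 0.00969 = $6,234.94329
Quailridge Township: $643,441 × 0.00382 = $2,457.94462
Total = $19,798.67957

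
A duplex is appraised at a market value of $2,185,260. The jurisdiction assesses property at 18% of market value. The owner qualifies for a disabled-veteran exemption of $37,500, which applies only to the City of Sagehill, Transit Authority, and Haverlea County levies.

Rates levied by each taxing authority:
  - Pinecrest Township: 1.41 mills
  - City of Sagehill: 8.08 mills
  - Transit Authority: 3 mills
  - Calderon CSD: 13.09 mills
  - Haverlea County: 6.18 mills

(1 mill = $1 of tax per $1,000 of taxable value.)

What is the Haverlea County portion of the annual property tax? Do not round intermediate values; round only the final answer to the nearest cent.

$2,199.13

Assessed value = $2,185,260 × 0.18 = $393,346.8
Haverlea County taxable value = $393,346.8 − $37,500 = $355,846.8
Haverlea County levy = $355,846.8 × 0.00618 = $2,199.133224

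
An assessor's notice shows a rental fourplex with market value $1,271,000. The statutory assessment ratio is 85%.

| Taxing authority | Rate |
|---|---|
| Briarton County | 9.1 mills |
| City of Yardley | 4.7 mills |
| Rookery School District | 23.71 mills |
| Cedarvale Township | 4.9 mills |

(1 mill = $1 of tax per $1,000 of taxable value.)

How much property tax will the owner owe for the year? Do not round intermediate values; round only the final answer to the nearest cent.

$45,817.64

Assessed value = $1,271,000 × 0.85 = $1,080,350
Briarton County: $1,080,350 × 0.0091 = $9,831.185
City of Yardley: $1,080,350 × 0.0047 = $5,077.645
Rookery School District: $1,080,350 × 0.02371 = $25,615.0985
Cedarvale Township: $1,080,350 × 0.0049 = $5,293.715
Total = $9,831.185 + $5,077.645 + $25,615.0985 + $5,293.715 = $45,817.6435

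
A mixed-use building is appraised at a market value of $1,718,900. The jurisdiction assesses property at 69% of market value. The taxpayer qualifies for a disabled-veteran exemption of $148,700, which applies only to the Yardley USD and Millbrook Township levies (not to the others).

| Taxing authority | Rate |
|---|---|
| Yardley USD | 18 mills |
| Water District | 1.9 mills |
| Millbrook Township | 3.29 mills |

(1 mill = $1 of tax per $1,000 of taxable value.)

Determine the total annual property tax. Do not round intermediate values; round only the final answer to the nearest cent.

Assessed value = $1,718,900 × 0.69 = $1,186,041
Yardley USD: ($1,186,041 − $148,700) × 0.018 = $1,037,341 × 0.018 = $18,672.138
Water District: $1,186,041 × 0.0019 = $2,253.4779
Millbrook Township: ($1,186,041 − $148,700) × 0.00329 = $1,037,341 × 0.00329 = $3,412.85189
Total = $24,338.46779

$24,338.47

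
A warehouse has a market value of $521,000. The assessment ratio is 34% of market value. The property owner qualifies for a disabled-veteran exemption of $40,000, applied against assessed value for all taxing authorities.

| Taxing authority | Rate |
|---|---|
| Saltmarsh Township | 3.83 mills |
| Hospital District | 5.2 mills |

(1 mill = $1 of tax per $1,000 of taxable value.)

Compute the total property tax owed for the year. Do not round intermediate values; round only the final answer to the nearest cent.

$1,238.37

Assessed value = $521,000 × 0.34 = $177,140
Taxable value = $177,140 − $40,000 = $137,140
Saltmarsh Township: $137,140 × 0.00383 = $525.2462
Hospital District: $137,140 × 0.0052 = $713.128
Total = $525.2462 + $713.128 = $1,238.3742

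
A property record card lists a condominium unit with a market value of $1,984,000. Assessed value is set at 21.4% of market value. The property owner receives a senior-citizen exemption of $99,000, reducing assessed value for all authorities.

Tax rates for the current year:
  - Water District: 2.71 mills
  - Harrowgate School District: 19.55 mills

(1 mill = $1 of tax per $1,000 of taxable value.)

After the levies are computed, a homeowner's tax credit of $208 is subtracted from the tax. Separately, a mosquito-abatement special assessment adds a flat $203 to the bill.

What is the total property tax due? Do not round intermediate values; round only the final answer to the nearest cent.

Assessed value = $1,984,000 × 0.214 = $424,576
Taxable value = $424,576 − $99,000 = $325,576
Water District: $325,576 × 0.00271 = $882.31096
Harrowgate School District: $325,576 × 0.01955 = $6,365.0108
Levies subtotal = $7,247.32176
After credit = $7,247.32176 − $208 = $7,039.32176
Total = $7,039.32176 + $203 = $7,242.32176

$7,242.32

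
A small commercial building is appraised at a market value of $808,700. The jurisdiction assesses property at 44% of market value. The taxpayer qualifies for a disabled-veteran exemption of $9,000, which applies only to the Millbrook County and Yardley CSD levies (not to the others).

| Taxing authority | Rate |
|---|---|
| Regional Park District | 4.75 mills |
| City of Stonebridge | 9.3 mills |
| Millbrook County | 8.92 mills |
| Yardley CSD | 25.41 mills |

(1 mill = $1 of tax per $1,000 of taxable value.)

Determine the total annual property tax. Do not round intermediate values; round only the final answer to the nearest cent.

$16,905.99

Assessed value = $808,700 × 0.44 = $355,828
Regional Park District: $355,828 × 0.00475 = $1,690.183
City of Stonebridge: $355,828 × 0.0093 = $3,309.2004
Millbrook County: ($355,828 − $9,000) × 0.00892 = $346,828 × 0.00892 = $3,093.70576
Yardley CSD: ($355,828 − $9,000) × 0.02541 = $346,828 × 0.02541 = $8,812.89948
Total = $16,905.98864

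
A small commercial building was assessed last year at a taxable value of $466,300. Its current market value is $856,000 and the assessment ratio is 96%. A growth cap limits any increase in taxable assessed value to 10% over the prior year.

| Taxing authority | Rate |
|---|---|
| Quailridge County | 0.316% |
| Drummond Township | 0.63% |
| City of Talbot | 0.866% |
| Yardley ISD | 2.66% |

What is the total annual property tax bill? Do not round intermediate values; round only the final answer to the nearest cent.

$22,938.23

Uncapped assessed value = $856,000 × 0.96 = $821,760
Cap limit = $466,300 × 1.1 = $512,930
Taxable assessed value = min($821,760, $512,930) = $512,930 (cap binds)
Quailridge County: $512,930 × 0.00316 = $1,620.8588
Drummond Township: $512,930 × 0.0063 = $3,231.459
City of Talbot: $512,930 × 0.00866 = $4,441.9738
Yardley ISD: $512,930 × 0.0266 = $13,643.938
Total = $22,938.2296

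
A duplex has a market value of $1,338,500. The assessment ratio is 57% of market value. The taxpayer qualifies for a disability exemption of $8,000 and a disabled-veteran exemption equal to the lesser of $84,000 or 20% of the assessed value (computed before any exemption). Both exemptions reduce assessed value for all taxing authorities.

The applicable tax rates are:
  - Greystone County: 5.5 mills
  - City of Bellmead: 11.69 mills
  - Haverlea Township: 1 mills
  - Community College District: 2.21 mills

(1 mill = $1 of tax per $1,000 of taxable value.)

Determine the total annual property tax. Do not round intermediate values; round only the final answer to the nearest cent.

Assessed value = $1,338,500 × 0.57 = $762,945
Disabled-veteran exemption = min($84,000, 20% × $762,945) = min($84,000, $152,589) = $84,000 (dollar cap binds)
Taxable value = $762,945 − $8,000 − $84,000 = $670,945
Greystone County: $670,945 × 0.0055 = $3,690.1975
City of Bellmead: $670,945 × 0.01169 = $7,843.34705
Haverlea Township: $670,945 × 0.001 = $670.945
Community College District: $670,945 × 0.00221 = $1,482.78845
Total = $13,687.278

$13,687.28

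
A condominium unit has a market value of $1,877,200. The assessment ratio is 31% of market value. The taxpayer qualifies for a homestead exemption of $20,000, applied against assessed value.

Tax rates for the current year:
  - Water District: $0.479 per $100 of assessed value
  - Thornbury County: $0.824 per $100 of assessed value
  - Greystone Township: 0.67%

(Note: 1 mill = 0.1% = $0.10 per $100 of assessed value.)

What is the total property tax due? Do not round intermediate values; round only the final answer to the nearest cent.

Assessed value = $1,877,200 × 0.31 = $581,932
Taxable value = $581,932 − $20,000 = $561,932
Water District: $561,932 × 0.00479 = $2,691.65428
Thornbury County: $561,932 × 0.00824 = $4,630.31968
Greystone Township: $561,932 × 0.0067 = $3,764.9444
Total = $11,086.91836

$11,086.92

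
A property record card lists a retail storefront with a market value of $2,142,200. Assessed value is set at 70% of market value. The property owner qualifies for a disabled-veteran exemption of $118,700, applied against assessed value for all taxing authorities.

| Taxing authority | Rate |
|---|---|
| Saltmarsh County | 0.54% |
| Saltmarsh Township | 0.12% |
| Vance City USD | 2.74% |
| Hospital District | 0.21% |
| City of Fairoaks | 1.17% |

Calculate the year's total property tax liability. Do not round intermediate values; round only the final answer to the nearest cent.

Assessed value = $2,142,200 × 0.7 = $1,499,540
Taxable value = $1,499,540 − $118,700 = $1,380,840
Saltmarsh County: $1,380,840 × 0.0054 = $7,456.536
Saltmarsh Township: $1,380,840 × 0.0012 = $1,657.008
Vance City USD: $1,380,840 × 0.0274 = $37,835.016
Hospital District: $1,380,840 × 0.0021 = $2,899.764
City of Fairoaks: $1,380,840 × 0.0117 = $16,155.828
Total = $7,456.536 + $1,657.008 + $37,835.016 + $2,899.764 + $16,155.828 = $66,004.152

$66,004.15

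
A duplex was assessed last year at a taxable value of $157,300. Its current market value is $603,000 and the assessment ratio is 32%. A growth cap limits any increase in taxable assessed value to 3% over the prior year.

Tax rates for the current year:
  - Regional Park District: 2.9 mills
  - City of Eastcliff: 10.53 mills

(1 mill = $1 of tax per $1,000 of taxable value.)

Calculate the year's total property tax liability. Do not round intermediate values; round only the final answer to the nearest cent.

$2,175.92

Uncapped assessed value = $603,000 × 0.32 = $192,960
Cap limit = $157,300 × 1.03 = $162,019
Taxable assessed value = min($192,960, $162,019) = $162,019 (cap binds)
Regional Park District: $162,019 × 0.0029 = $469.8551
City of Eastcliff: $162,019 × 0.01053 = $1,706.06007
Total = $2,175.91517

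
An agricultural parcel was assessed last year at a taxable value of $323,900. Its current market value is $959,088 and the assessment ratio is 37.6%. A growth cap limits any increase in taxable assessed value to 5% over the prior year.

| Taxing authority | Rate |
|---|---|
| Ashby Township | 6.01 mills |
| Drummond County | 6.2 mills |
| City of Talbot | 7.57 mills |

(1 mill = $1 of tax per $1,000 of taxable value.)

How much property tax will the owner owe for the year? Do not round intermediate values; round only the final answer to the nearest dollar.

$6,727

Uncapped assessed value = $959,088 × 0.376 = $360,617.088
Cap limit = $323,900 × 1.05 = $340,095
Taxable assessed value = min($360,617.088, $340,095) = $340,095 (cap binds)
Ashby Township: $340,095 × 0.00601 = $2,043.97095
Drummond County: $340,095 × 0.0062 = $2,108.589
City of Talbot: $340,095 × 0.00757 = $2,574.51915
Total = $6,727.0791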